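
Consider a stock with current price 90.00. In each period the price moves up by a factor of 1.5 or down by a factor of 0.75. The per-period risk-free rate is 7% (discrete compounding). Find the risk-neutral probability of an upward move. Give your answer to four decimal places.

p = 0.4267

Risk-neutral probability p = (1 + 0.07 − 0.75)/(1.5 − 0.75) = 0.3200/0.7500 = 0.4267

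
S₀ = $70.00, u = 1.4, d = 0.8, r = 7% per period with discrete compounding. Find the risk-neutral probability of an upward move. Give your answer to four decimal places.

Risk-neutral probability p = (1 + 0.07 − 0.8)/(1.4 − 0.8) = 0.2700/0.6000 = 0.4500

p = 0.4500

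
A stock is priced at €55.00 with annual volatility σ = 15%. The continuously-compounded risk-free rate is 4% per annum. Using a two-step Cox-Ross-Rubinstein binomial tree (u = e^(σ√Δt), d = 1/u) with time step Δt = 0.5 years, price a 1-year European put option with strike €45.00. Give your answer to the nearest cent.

€0.09

CRR parameters: u = e^(σ√Δt) = e^(0.15·√0.5) = 1.1119, d = 1/u = 0.8994
Per-period rate: rΔt = 0.04·0.5 = 0.02, so R = e^0.02 = 1.0202
Risk-neutral probability p = (e^0.02 − 0.8994)/(1.1119 − 0.8994) = 0.1208/0.2125 = 0.5686
Terminal stock prices: S_uu = 68, S_ud = 55, S_dd = 44.49
Terminal payoffs (K − S): max(-23, 0) = 0, max(-10, 0) = 0, max(0.5128, 0) = 0.5128
Node u (S = 61.15): V_u = e^(−0.02)·[0.5686·0.0000 + 0.4314·0.0000] = 0.0000
Node d (S = 49.47): V_d = e^(−0.02)·[0.5686·0.0000 + 0.4314·0.5128] = 0.2169
Node 0 (S = 55): V_0 = e^(−0.02)·[0.5686·0.0000 + 0.4314·0.2169] = 0.0917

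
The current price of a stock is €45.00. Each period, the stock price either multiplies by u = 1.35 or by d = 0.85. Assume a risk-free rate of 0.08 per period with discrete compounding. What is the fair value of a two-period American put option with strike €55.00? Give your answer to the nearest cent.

€10.00

Risk-neutral probability p = (1 + 0.08 − 0.85)/(1.35 − 0.85) = 0.2300/0.5000 = 0.4600
Terminal stock prices: S_uu = 82.01, S_ud = 51.64, S_dd = 32.51
Terminal payoffs (K − S): max(-27.01, 0) = 0, max(3.362, 0) = 3.362, max(22.49, 0) = 22.49
Node u (S = 60.75): continuation = 1/1.08·[0.4600·0.0000 + 0.5400·3.3625] = 1.6812; exercise value = 0.0000 ≤ continuation, so V_u = 1.6812
Node d (S = 38.25): continuation = 1/1.08·[0.4600·3.3625 + 0.5400·22.4875] = 12.6759; exercise value = 16.7500 > continuation, so V_d = 16.7500 (exercise)
Node 0 (S = 45): continuation = 1/1.08·[0.4600·1.6812 + 0.5400·16.7500] = 9.0911; exercise value = 10.0000 > continuation, so V_0 = 10.0000 (exercise)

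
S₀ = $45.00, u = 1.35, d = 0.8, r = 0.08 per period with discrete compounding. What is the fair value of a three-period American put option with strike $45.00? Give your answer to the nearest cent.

Risk-neutral probability p = (1 + 0.08 − 0.8)/(1.35 − 0.8) = 0.2800/0.5500 = 0.5091
Terminal stock prices: S_uuu = 110.7, S_uud = 65.61, S_udd = 38.88, S_ddd = 23.04
Terminal payoffs (K − S): max(-65.72, 0) = 0, max(-20.61, 0) = 0, max(6.12, 0) = 6.12, max(21.96, 0) = 21.96
Node uu (S = 82.01): continuation = 1/1.08·[0.5091·0.0000 + 0.4909·0.0000] = 0.0000; exercise value = 0.0000 ≤ continuation, so V_uu = 0.0000
Node ud (S = 48.6): continuation = 1/1.08·[0.5091·0.0000 + 0.4909·6.1200] = 2.7818; exercise value = 0.0000 ≤ continuation, so V_ud = 2.7818
Node dd (S = 28.8): continuation = 1/1.08·[0.5091·6.1200 + 0.4909·21.9600] = 12.8667; exercise value = 16.2000 > continuation, so V_dd = 16.2000 (exercise)
Node u (S = 60.75): continuation = 1/1.08·[0.5091·0.0000 + 0.4909·2.7818] = 1.2645; exercise value = 0.0000 ≤ continuation, so V_u = 1.2645
Node d (S = 36): continuation = 1/1.08·[0.5091·2.7818 + 0.4909·16.2000] = 8.6749; exercise value = 9.0000 > continuation, so V_d = 9.0000 (exercise)
Node 0 (S = 45): continuation = 1/1.08·[0.5091·1.2645 + 0.4909·9.0000] = 4.6870; exercise value = 0.0000 ≤ continuation, so V_0 = 4.6870

$4.69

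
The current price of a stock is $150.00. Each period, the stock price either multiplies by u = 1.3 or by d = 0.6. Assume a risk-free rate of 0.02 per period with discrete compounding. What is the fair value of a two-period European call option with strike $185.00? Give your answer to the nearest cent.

$23.70

Risk-neutral probability p = (1 + 0.02 − 0.6)/(1.3 − 0.6) = 0.4200/0.7000 = 0.6000
Terminal stock prices: S_uu = 253.5, S_ud = 117, S_dd = 54
Terminal payoffs (S − K): max(68.5, 0) = 68.5, max(-68, 0) = 0, max(-131, 0) = 0
Node u (S = 195): V_u = 1/1.02·[0.6000·68.5000 + 0.4000·0.0000] = 40.2941
Node d (S = 90): V_d = 1/1.02·[0.6000·0.0000 + 0.4000·0.0000] = 0.0000
Node 0 (S = 150): V_0 = 1/1.02·[0.6000·40.2941 + 0.4000·0.0000] = 23.7024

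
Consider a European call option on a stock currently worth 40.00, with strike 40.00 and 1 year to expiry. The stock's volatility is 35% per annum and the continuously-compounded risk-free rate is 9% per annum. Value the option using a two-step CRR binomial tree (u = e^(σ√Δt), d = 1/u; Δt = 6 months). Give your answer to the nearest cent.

CRR parameters: u = e^(σ√Δt) = e^(0.35·√0.5) = 1.2808, d = 1/u = 0.7808
Per-period rate: rΔt = 0.09·0.5 = 0.045, so R = e^0.045 = 1.0460
Risk-neutral probability p = (e^0.045 − 0.7808)/(1.2808 − 0.7808) = 0.2653/0.5000 = 0.5305
Terminal stock prices: S_uu = 65.62, S_ud = 40, S_dd = 24.38
Terminal payoffs (S − K): max(25.62, 0) = 25.62, max(0, 0) = 0, max(-15.62, 0) = 0
Node u (S = 51.23): V_u = e^(−0.045)·[0.5305·25.6183 + 0.4695·0.0000] = 12.9922
Node d (S = 31.23): V_d = e^(−0.045)·[0.5305·0.0000 + 0.4695·0.0000] = 0.0000
Node 0 (S = 40): V_0 = e^(−0.045)·[0.5305·12.9922 + 0.4695·0.0000] = 6.5890

6.59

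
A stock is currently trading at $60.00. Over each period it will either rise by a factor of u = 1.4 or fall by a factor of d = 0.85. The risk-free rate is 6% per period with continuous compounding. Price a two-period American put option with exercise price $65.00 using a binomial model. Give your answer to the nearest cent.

Risk-neutral probability p = (e^0.06 − 0.85)/(1.4 − 0.85) = 0.2118/0.5500 = 0.3852
Terminal stock prices: S_uu = 117.6, S_ud = 71.4, S_dd = 43.35
Terminal payoffs (K − S): max(-52.6, 0) = 0, max(-6.4, 0) = 0, max(21.65, 0) = 21.65
Node u (S = 84): continuation = e^(−0.06)·[0.3852·0.0000 + 0.6148·0.0000] = 0.0000; exercise value = 0.0000 ≤ continuation, so V_u = 0.0000
Node d (S = 51): continuation = e^(−0.06)·[0.3852·0.0000 + 0.6148·21.6500] = 12.5362; exercise value = 14.0000 > continuation, so V_d = 14.0000 (exercise)
Node 0 (S = 60): continuation = e^(−0.06)·[0.3852·0.0000 + 0.6148·14.0000] = 8.1065; exercise value = 5.0000 ≤ continuation, so V_0 = 8.1065

$8.11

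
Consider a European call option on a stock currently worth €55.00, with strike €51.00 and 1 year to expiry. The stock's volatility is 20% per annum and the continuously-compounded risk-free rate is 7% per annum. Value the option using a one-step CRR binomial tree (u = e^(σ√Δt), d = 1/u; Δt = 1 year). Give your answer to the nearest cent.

CRR parameters: u = e^(σ√Δt) = e^(0.2·√1) = 1.2214, d = 1/u = 0.8187
Per-period rate: rΔt = 0.07·1 = 0.07, so R = e^0.07 = 1.0725
Risk-neutral probability p = (e^0.07 − 0.8187)/(1.2214 − 0.8187) = 0.2538/0.4027 = 0.6302
Terminal stock prices: S_u = 67.18, S_d = 45.03
Terminal payoffs (S − K): max(16.18, 0) = 16.18, max(-5.97, 0) = 0
Node 0 (S = 55): V_0 = e^(−0.07)·[0.6302·16.1772 + 0.3698·0.0000] = 9.5061

€9.51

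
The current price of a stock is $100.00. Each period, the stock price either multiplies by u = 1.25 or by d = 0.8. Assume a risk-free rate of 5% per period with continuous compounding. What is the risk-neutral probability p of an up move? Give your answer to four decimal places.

Risk-neutral probability p = (e^0.05 − 0.8)/(1.25 − 0.8) = 0.2513/0.4500 = 0.5584

p = 0.5584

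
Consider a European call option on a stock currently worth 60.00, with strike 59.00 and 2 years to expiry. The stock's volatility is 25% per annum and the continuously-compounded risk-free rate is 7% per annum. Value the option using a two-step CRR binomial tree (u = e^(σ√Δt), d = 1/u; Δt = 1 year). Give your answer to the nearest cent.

12.15

CRR parameters: u = e^(σ√Δt) = e^(0.25·√1) = 1.2840, d = 1/u = 0.7788
Per-period rate: rΔt = 0.07·1 = 0.07, so R = e^0.07 = 1.0725
Risk-neutral probability p = (e^0.07 − 0.7788)/(1.2840 − 0.7788) = 0.2937/0.5052 = 0.5813
Terminal stock prices: S_uu = 98.92, S_ud = 60, S_dd = 36.39
Terminal payoffs (S − K): max(39.92, 0) = 39.92, max(1, 0) = 1, max(-22.61, 0) = 0
Node u (S = 77.04): V_u = e^(−0.07)·[0.5813·39.9233 + 0.4187·1.0000] = 22.0303
Node d (S = 46.73): V_d = e^(−0.07)·[0.5813·1.0000 + 0.4187·0.0000] = 0.5420
Node 0 (S = 60): V_0 = e^(−0.07)·[0.5813·22.0303 + 0.4187·0.5420] = 12.1528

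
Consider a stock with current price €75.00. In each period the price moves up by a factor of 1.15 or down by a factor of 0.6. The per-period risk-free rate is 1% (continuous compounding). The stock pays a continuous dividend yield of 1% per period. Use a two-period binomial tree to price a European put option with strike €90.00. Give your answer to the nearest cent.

€19.47

Per-period risk-free factor R = e^0.01 = 1.0101; dividend-adjusted growth = e^(0.01−0.01) = 1.0000.
Risk-neutral probability p = (1.0000 − 0.6)/(1.15 − 0.6) = 0.4000/0.5500 = 0.7273
Terminal stock prices: S_uu = 99.19, S_ud = 51.75, S_dd = 27
Terminal payoffs (K − S): max(-9.187, 0) = 0, max(38.25, 0) = 38.25, max(63, 0) = 63
Node u (S = 86.25): V_u = e^(−0.01)·[0.7273·0.0000 + 0.2727·38.2500] = 10.3280
Node d (S = 45): V_d = e^(−0.01)·[0.7273·38.2500 + 0.2727·63.0000] = 44.5522
Node 0 (S = 75): V_0 = e^(−0.01)·[0.7273·10.3280 + 0.2727·44.5522] = 19.4663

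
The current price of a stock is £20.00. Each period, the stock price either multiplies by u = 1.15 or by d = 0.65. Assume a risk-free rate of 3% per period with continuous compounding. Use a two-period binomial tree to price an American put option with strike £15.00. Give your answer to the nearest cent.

Risk-neutral probability p = (e^0.03 − 0.65)/(1.15 − 0.65) = 0.3805/0.5000 = 0.7609
Terminal stock prices: S_uu = 26.45, S_ud = 14.95, S_dd = 8.45
Terminal payoffs (K − S): max(-11.45, 0) = 0, max(0.05, 0) = 0.05, max(6.55, 0) = 6.55
Node u (S = 23): continuation = e^(−0.03)·[0.7609·0.0000 + 0.2391·0.0500] = 0.0116; exercise value = 0.0000 ≤ continuation, so V_u = 0.0116
Node d (S = 13): continuation = e^(−0.03)·[0.7609·0.0500 + 0.2391·6.5500] = 1.5567; exercise value = 2.0000 > continuation, so V_d = 2.0000 (exercise)
Node 0 (S = 20): continuation = e^(−0.03)·[0.7609·0.0116 + 0.2391·2.0000] = 0.4726; exercise value = 0.0000 ≤ continuation, so V_0 = 0.4726

£0.47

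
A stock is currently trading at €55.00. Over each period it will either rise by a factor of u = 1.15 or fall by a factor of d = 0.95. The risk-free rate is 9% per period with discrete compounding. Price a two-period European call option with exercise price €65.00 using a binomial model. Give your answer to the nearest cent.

€3.19

Risk-neutral probability p = (1 + 0.09 − 0.95)/(1.15 − 0.95) = 0.1400/0.2000 = 0.7000
Terminal stock prices: S_uu = 72.74, S_ud = 60.09, S_dd = 49.64
Terminal payoffs (S − K): max(7.737, 0) = 7.737, max(-4.913, 0) = 0, max(-15.36, 0) = 0
Node u (S = 63.25): V_u = 1/1.09·[0.7000·7.7375 + 0.3000·0.0000] = 4.9690
Node d (S = 52.25): V_d = 1/1.09·[0.7000·0.0000 + 0.3000·0.0000] = 0.0000
Node 0 (S = 55): V_0 = 1/1.09·[0.7000·4.9690 + 0.3000·0.0000] = 3.1911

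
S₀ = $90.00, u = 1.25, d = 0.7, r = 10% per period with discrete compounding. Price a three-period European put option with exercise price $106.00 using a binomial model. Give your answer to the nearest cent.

Risk-neutral probability p = (1 + 0.1 − 0.7)/(1.25 − 0.7) = 0.4000/0.5500 = 0.7273
Terminal stock prices: S_uuu = 175.8, S_uud = 98.44, S_udd = 55.12, S_ddd = 30.87
Terminal payoffs (K − S): max(-69.78, 0) = 0, max(7.562, 0) = 7.562, max(50.88, 0) = 50.88, max(75.13, 0) = 75.13
Node uu (S = 140.6): V_uu = 1/1.1·[0.7273·0.0000 + 0.2727·7.5625] = 1.8750
Node ud (S = 78.75): V_ud = 1/1.1·[0.7273·7.5625 + 0.2727·50.8750] = 17.6136
Node dd (S = 44.1): V_dd = 1/1.1·[0.7273·50.8750 + 0.2727·75.1300] = 52.2636
Node u (S = 112.5): V_u = 1/1.1·[0.7273·1.8750 + 0.2727·17.6136] = 5.6067
Node d (S = 63): V_d = 1/1.1·[0.7273·17.6136 + 0.2727·52.2636] = 24.6033
Node 0 (S = 90): V_0 = 1/1.1·[0.7273·5.6067 + 0.2727·24.6033] = 9.8069

$9.81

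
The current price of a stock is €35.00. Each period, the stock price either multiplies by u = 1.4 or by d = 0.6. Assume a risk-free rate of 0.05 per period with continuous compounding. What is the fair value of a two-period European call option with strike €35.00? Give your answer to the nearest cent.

Risk-neutral probability p = (e^0.05 − 0.6)/(1.4 − 0.6) = 0.4513/0.8000 = 0.5641
Terminal stock prices: S_uu = 68.6, S_ud = 29.4, S_dd = 12.6
Terminal payoffs (S − K): max(33.6, 0) = 33.6, max(-5.6, 0) = 0, max(-22.4, 0) = 0
Node u (S = 49): V_u = e^(−0.05)·[0.5641·33.6000 + 0.4359·0.0000] = 18.0290
Node d (S = 21): V_d = e^(−0.05)·[0.5641·0.0000 + 0.4359·0.0000] = 0.0000
Node 0 (S = 35): V_0 = e^(−0.05)·[0.5641·18.0290 + 0.4359·0.0000] = 9.6740

€9.67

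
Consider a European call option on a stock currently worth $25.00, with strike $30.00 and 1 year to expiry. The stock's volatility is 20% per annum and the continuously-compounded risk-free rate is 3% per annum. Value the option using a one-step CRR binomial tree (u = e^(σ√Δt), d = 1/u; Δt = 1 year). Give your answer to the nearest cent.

$0.27

CRR parameters: u = e^(σ√Δt) = e^(0.2·√1) = 1.2214, d = 1/u = 0.8187
Per-period rate: rΔt = 0.03·1 = 0.03, so R = e^0.03 = 1.0305
Risk-neutral probability p = (e^0.03 − 0.8187)/(1.2214 − 0.8187) = 0.2117/0.4027 = 0.5258
Terminal stock prices: S_u = 30.54, S_d = 20.47
Terminal payoffs (S − K): max(0.5351, 0) = 0.5351, max(-9.532, 0) = 0
Node 0 (S = 25): V_0 = e^(−0.03)·[0.5258·0.5351 + 0.4742·0.0000] = 0.2730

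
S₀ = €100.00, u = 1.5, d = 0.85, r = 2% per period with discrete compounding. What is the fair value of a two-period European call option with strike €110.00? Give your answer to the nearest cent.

€14.06

Risk-neutral probability p = (1 + 0.02 − 0.85)/(1.5 − 0.85) = 0.1700/0.6500 = 0.2615
Terminal stock prices: S_uu = 225, S_ud = 127.5, S_dd = 72.25
Terminal payoffs (S − K): max(115, 0) = 115, max(17.5, 0) = 17.5, max(-37.75, 0) = 0
Node u (S = 150): V_u = 1/1.02·[0.2615·115.0000 + 0.7385·17.5000] = 42.1569
Node d (S = 85): V_d = 1/1.02·[0.2615·17.5000 + 0.7385·0.0000] = 4.4872
Node 0 (S = 100): V_0 = 1/1.02·[0.2615·42.1569 + 0.7385·4.4872] = 14.0581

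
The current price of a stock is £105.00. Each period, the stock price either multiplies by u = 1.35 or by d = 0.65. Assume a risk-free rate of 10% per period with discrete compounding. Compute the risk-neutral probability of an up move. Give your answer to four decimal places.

Risk-neutral probability p = (1 + 0.1 − 0.65)/(1.35 − 0.65) = 0.4500/0.7000 = 0.6429

p = 0.6429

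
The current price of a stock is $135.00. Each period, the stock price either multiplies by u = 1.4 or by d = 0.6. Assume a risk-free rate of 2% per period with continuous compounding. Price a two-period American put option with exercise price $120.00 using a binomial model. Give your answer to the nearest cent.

Risk-neutral probability p = (e^0.02 − 0.6)/(1.4 − 0.6) = 0.4202/0.8000 = 0.5253
Terminal stock prices: S_uu = 264.6, S_ud = 113.4, S_dd = 48.6
Terminal payoffs (K − S): max(-144.6, 0) = 0, max(6.6, 0) = 6.6, max(71.4, 0) = 71.4
Node u (S = 189): continuation = e^(−0.02)·[0.5253·0.0000 + 0.4747·6.6000] = 3.0713; exercise value = 0.0000 ≤ continuation, so V_u = 3.0713
Node d (S = 81): continuation = e^(−0.02)·[0.5253·6.6000 + 0.4747·71.4000] = 36.6238; exercise value = 39.0000 > continuation, so V_d = 39.0000 (exercise)
Node 0 (S = 135): continuation = e^(−0.02)·[0.5253·3.0713 + 0.4747·39.0000] = 19.7298; exercise value = 0.0000 ≤ continuation, so V_0 = 19.7298

$19.73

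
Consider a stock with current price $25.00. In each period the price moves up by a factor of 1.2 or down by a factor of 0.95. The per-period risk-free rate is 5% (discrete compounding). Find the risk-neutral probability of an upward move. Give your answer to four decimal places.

p = 0.4000

Risk-neutral probability p = (1 + 0.05 − 0.95)/(1.2 − 0.95) = 0.1000/0.2500 = 0.4000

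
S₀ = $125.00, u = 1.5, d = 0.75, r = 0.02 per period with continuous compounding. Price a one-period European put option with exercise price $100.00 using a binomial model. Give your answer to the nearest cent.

$3.92

Risk-neutral probability p = (e^0.02 − 0.75)/(1.5 − 0.75) = 0.2702/0.7500 = 0.3603
Terminal stock prices: S_u = 187.5, S_d = 93.75
Terminal payoffs (K − S): max(-87.5, 0) = 0, max(6.25, 0) = 6.25
Node 0 (S = 125): V_0 = e^(−0.02)·[0.3603·0.0000 + 0.6397·6.2500] = 3.9192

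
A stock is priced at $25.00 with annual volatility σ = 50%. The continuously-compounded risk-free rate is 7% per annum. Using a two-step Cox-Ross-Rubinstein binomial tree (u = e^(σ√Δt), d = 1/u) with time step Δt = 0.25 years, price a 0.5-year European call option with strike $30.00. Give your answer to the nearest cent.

$2.42

CRR parameters: u = e^(σ√Δt) = e^(0.5·√0.25) = 1.2840, d = 1/u = 0.7788
Per-period rate: rΔt = 0.07·0.25 = 0.0175, so R = e^0.0175 = 1.0177
Risk-neutral probability p = (e^0.0175 − 0.7788)/(1.2840 − 0.7788) = 0.2389/0.5052 = 0.4728
Terminal stock prices: S_uu = 41.22, S_ud = 25, S_dd = 15.16
Terminal payoffs (S − K): max(11.22, 0) = 11.22, max(-5, 0) = 0, max(-14.84, 0) = 0
Node u (S = 32.1): V_u = e^(−0.0175)·[0.4728·11.2180 + 0.5272·0.0000] = 5.2115
Node d (S = 19.47): V_d = e^(−0.0175)·[0.4728·0.0000 + 0.5272·0.0000] = 0.0000
Node 0 (S = 25): V_0 = e^(−0.0175)·[0.4728·5.2115 + 0.5272·0.0000] = 2.4211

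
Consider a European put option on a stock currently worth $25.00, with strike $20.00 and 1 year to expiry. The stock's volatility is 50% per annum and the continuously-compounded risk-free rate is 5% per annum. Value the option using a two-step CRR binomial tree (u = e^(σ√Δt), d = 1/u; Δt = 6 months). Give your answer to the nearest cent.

CRR parameters: u = e^(σ√Δt) = e^(0.5·√0.5) = 1.4241, d = 1/u = 0.7022
Per-period rate: rΔt = 0.05·0.5 = 0.025, so R = e^0.025 = 1.0253
Risk-neutral probability p = (e^0.025 − 0.7022)/(1.4241 − 0.7022) = 0.3231/0.7219 = 0.4476
Terminal stock prices: S_uu = 50.7, S_ud = 25, S_dd = 12.33
Terminal payoffs (K − S): max(-30.7, 0) = 0, max(-5, 0) = 0, max(7.673, 0) = 7.673
Node u (S = 35.6): V_u = e^(−0.025)·[0.4476·0.0000 + 0.5524·0.0000] = 0.0000
Node d (S = 17.55): V_d = e^(−0.025)·[0.4476·0.0000 + 0.5524·7.6733] = 4.1342
Node 0 (S = 25): V_0 = e^(−0.025)·[0.4476·0.0000 + 0.5524·4.1342] = 2.2274

$2.23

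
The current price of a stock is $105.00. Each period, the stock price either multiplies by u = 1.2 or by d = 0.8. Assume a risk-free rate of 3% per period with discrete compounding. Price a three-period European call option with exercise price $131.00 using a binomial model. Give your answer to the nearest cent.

Risk-neutral probability p = (1 + 0.03 − 0.8)/(1.2 − 0.8) = 0.2300/0.4000 = 0.5750
Terminal stock prices: S_uuu = 181.4, S_uud = 121, S_udd = 80.64, S_ddd = 53.76
Terminal payoffs (S − K): max(50.44, 0) = 50.44, max(-10.04, 0) = 0, max(-50.36, 0) = 0, max(-77.24, 0) = 0
Node uu (S = 151.2): V_uu = 1/1.03·[0.5750·50.4400 + 0.4250·0.0000] = 28.1583
Node ud (S = 100.8): V_ud = 1/1.03·[0.5750·0.0000 + 0.4250·0.0000] = 0.0000
Node dd (S = 67.2): V_dd = 1/1.03·[0.5750·0.0000 + 0.4250·0.0000] = 0.0000
Node u (S = 126): V_u = 1/1.03·[0.5750·28.1583 + 0.4250·0.0000] = 15.7194
Node d (S = 84): V_d = 1/1.03·[0.5750·0.0000 + 0.4250·0.0000] = 0.0000
Node 0 (S = 105): V_0 = 1/1.03·[0.5750·15.7194 + 0.4250·0.0000] = 8.7754

$8.78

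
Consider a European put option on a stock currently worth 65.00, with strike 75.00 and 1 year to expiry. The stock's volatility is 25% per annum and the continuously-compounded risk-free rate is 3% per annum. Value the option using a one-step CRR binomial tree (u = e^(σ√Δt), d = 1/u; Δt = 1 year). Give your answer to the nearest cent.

11.87

CRR parameters: u = e^(σ√Δt) = e^(0.25·√1) = 1.2840, d = 1/u = 0.7788
Per-period rate: rΔt = 0.03·1 = 0.03, so R = e^0.03 = 1.0305
Risk-neutral probability p = (e^0.03 − 0.7788)/(1.2840 − 0.7788) = 0.2517/0.5052 = 0.4981
Terminal stock prices: S_u = 83.46, S_d = 50.62
Terminal payoffs (K − S): max(-8.462, 0) = 0, max(24.38, 0) = 24.38
Node 0 (S = 65): V_0 = e^(−0.03)·[0.4981·0.0000 + 0.5019·24.3779] = 11.8736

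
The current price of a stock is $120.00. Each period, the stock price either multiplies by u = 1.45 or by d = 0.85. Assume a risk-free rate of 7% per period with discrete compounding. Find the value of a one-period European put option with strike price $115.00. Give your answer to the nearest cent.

$7.69

Risk-neutral probability p = (1 + 0.07 − 0.85)/(1.45 − 0.85) = 0.2200/0.6000 = 0.3667
Terminal stock prices: S_u = 174, S_d = 102
Terminal payoffs (K − S): max(-59, 0) = 0, max(13, 0) = 13
Node 0 (S = 120): V_0 = 1/1.07·[0.3667·0.0000 + 0.6333·13.0000] = 7.6947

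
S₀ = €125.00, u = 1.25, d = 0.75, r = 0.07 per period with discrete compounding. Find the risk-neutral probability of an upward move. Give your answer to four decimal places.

p = 0.6400

Risk-neutral probability p = (1 + 0.07 − 0.75)/(1.25 − 0.75) = 0.3200/0.5000 = 0.6400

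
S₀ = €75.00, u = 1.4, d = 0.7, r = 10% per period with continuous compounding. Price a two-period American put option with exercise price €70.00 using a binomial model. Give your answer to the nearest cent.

€6.67

Risk-neutral probability p = (e^0.1 − 0.7)/(1.4 − 0.7) = 0.4052/0.7000 = 0.5788
Terminal stock prices: S_uu = 147, S_ud = 73.5, S_dd = 36.75
Terminal payoffs (K − S): max(-77, 0) = 0, max(-3.5, 0) = 0, max(33.25, 0) = 33.25
Node u (S = 105): continuation = e^(−0.1)·[0.5788·0.0000 + 0.4212·0.0000] = 0.0000; exercise value = 0.0000 ≤ continuation, so V_u = 0.0000
Node d (S = 52.5): continuation = e^(−0.1)·[0.5788·0.0000 + 0.4212·33.2500] = 12.6717; exercise value = 17.5000 > continuation, so V_d = 17.5000 (exercise)
Node 0 (S = 75): continuation = e^(−0.1)·[0.5788·0.0000 + 0.4212·17.5000] = 6.6693; exercise value = 0.0000 ≤ continuation, so V_0 = 6.6693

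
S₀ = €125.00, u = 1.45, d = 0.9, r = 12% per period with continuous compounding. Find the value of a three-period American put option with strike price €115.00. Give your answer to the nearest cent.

€3.72

Risk-neutral probability p = (e^0.12 − 0.9)/(1.45 − 0.9) = 0.2275/0.5500 = 0.4136
Terminal stock prices: S_uuu = 381.1, S_uud = 236.5, S_udd = 146.8, S_ddd = 91.13
Terminal payoffs (K − S): max(-266.1, 0) = 0, max(-121.5, 0) = 0, max(-31.81, 0) = 0, max(23.87, 0) = 23.87
Node uu (S = 262.8): continuation = e^(−0.12)·[0.4136·0.0000 + 0.5864·0.0000] = 0.0000; exercise value = 0.0000 ≤ continuation, so V_uu = 0.0000
Node ud (S = 163.1): continuation = e^(−0.12)·[0.4136·0.0000 + 0.5864·0.0000] = 0.0000; exercise value = 0.0000 ≤ continuation, so V_ud = 0.0000
Node dd (S = 101.2): continuation = e^(−0.12)·[0.4136·0.0000 + 0.5864·23.8750] = 12.4165; exercise value = 13.7500 > continuation, so V_dd = 13.7500 (exercise)
Node u (S = 181.2): continuation = e^(−0.12)·[0.4136·0.0000 + 0.5864·0.0000] = 0.0000; exercise value = 0.0000 ≤ continuation, so V_u = 0.0000
Node d (S = 112.5): continuation = e^(−0.12)·[0.4136·0.0000 + 0.5864·13.7500] = 7.1509; exercise value = 2.5000 ≤ continuation, so V_d = 7.1509
Node 0 (S = 125): continuation = e^(−0.12)·[0.4136·0.0000 + 0.5864·7.1509] = 3.7189; exercise value = 0.0000 ≤ continuation, so V_0 = 3.7189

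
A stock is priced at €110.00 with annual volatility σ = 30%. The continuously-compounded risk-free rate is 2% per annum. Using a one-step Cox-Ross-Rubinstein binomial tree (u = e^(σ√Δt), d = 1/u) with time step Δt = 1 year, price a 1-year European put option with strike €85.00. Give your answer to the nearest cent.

CRR parameters: u = e^(σ√Δt) = e^(0.3·√1) = 1.3499, d = 1/u = 0.7408
Per-period rate: rΔt = 0.02·1 = 0.02, so R = e^0.02 = 1.0202
Risk-neutral probability p = (e^0.02 − 0.7408)/(1.3499 − 0.7408) = 0.2794/0.6090 = 0.4587
Terminal stock prices: S_u = 148.5, S_d = 81.49
Terminal payoffs (K − S): max(-63.48, 0) = 0, max(3.51, 0) = 3.51
Node 0 (S = 110): V_0 = e^(−0.02)·[0.4587·0.0000 + 0.5413·3.5100] = 1.8622

€1.86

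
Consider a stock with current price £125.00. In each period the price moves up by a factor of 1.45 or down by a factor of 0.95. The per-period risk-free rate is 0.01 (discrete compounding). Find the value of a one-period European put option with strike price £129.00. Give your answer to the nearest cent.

Risk-neutral probability p = (1 + 0.01 − 0.95)/(1.45 − 0.95) = 0.0600/0.5000 = 0.1200
Terminal stock prices: S_u = 181.2, S_d = 118.8
Terminal payoffs (K − S): max(-52.25, 0) = 0, max(10.25, 0) = 10.25
Node 0 (S = 125): V_0 = 1/1.01·[0.1200·0.0000 + 0.8800·10.2500] = 8.9307

£8.93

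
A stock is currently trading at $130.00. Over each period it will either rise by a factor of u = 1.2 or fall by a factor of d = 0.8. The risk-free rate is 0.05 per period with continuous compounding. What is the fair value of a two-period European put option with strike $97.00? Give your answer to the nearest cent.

Risk-neutral probability p = (e^0.05 − 0.8)/(1.2 − 0.8) = 0.2513/0.4000 = 0.6282
Terminal stock prices: S_uu = 187.2, S_ud = 124.8, S_dd = 83.2
Terminal payoffs (K − S): max(-90.2, 0) = 0, max(-27.8, 0) = 0, max(13.8, 0) = 13.8
Node u (S = 156): V_u = e^(−0.05)·[0.6282·0.0000 + 0.3718·0.0000] = 0.0000
Node d (S = 104): V_d = e^(−0.05)·[0.6282·0.0000 + 0.3718·13.8000] = 4.8809
Node 0 (S = 130): V_0 = e^(−0.05)·[0.6282·0.0000 + 0.3718·4.8809] = 1.7263

$1.73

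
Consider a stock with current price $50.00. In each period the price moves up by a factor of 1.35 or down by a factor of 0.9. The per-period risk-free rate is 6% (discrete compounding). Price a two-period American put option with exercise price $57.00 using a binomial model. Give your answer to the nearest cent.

Risk-neutral probability p = (1 + 0.06 − 0.9)/(1.35 − 0.9) = 0.1600/0.4500 = 0.3556
Terminal stock prices: S_uu = 91.13, S_ud = 60.75, S_dd = 40.5
Terminal payoffs (K − S): max(-34.13, 0) = 0, max(-3.75, 0) = 0, max(16.5, 0) = 16.5
Node u (S = 67.5): continuation = 1/1.06·[0.3556·0.0000 + 0.6444·0.0000] = 0.0000; exercise value = 0.0000 ≤ continuation, so V_u = 0.0000
Node d (S = 45): continuation = 1/1.06·[0.3556·0.0000 + 0.6444·16.5000] = 10.0314; exercise value = 12.0000 > continuation, so V_d = 12.0000 (exercise)
Node 0 (S = 50): continuation = 1/1.06·[0.3556·0.0000 + 0.6444·12.0000] = 7.2956; exercise value = 7.0000 ≤ continuation, so V_0 = 7.2956

$7.30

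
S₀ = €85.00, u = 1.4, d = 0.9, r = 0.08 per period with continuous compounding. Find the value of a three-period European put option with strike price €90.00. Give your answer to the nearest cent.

€5.60

Risk-neutral probability p = (e^0.08 − 0.9)/(1.4 − 0.9) = 0.1833/0.5000 = 0.3666
Terminal stock prices: S_uuu = 233.2, S_uud = 149.9, S_udd = 96.39, S_ddd = 61.97
Terminal payoffs (K − S): max(-143.2, 0) = 0, max(-59.94, 0) = 0, max(-6.39, 0) = 0, max(28.03, 0) = 28.03
Node uu (S = 166.6): V_uu = e^(−0.08)·[0.3666·0.0000 + 0.6334·0.0000] = 0.0000
Node ud (S = 107.1): V_ud = e^(−0.08)·[0.3666·0.0000 + 0.6334·0.0000] = 0.0000
Node dd (S = 68.85): V_dd = e^(−0.08)·[0.3666·0.0000 + 0.6334·28.0350] = 16.3928
Node u (S = 119): V_u = e^(−0.08)·[0.3666·0.0000 + 0.6334·0.0000] = 0.0000
Node d (S = 76.5): V_d = e^(−0.08)·[0.3666·0.0000 + 0.6334·16.3928] = 9.5853
Node 0 (S = 85): V_0 = e^(−0.08)·[0.3666·0.0000 + 0.6334·9.5853] = 5.6048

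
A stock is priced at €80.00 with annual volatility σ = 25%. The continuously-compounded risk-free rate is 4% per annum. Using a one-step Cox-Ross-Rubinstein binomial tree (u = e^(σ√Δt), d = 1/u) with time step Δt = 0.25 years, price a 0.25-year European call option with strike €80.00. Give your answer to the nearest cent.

€5.37

CRR parameters: u = e^(σ√Δt) = e^(0.25·√0.25) = 1.1331, d = 1/u = 0.8825
Per-period rate: rΔt = 0.04·0.25 = 0.01, so R = e^0.01 = 1.0101
Risk-neutral probability p = (e^0.01 − 0.8825)/(1.1331 − 0.8825) = 0.1276/0.2507 = 0.5089
Terminal stock prices: S_u = 90.65, S_d = 70.6
Terminal payoffs (S − K): max(10.65, 0) = 10.65, max(-9.4, 0) = 0
Node 0 (S = 80): V_0 = e^(−0.01)·[0.5089·10.6519 + 0.4911·0.0000] = 5.3667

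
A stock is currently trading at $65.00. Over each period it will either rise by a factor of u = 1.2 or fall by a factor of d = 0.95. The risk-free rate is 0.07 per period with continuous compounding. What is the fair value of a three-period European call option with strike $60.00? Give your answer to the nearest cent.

Risk-neutral probability p = (e^0.07 − 0.95)/(1.2 − 0.95) = 0.1225/0.2500 = 0.4900
Terminal stock prices: S_uuu = 112.3, S_uud = 88.92, S_udd = 70.39, S_ddd = 55.73
Terminal payoffs (S − K): max(52.32, 0) = 52.32, max(28.92, 0) = 28.92, max(10.39, 0) = 10.39, max(-4.271, 0) = 0
Node uu (S = 93.6): V_uu = e^(−0.07)·[0.4900·52.3200 + 0.5100·28.9200] = 37.6564
Node ud (S = 74.1): V_ud = e^(−0.07)·[0.4900·28.9200 + 0.5100·10.3950] = 18.1564
Node dd (S = 58.66): V_dd = e^(−0.07)·[0.4900·10.3950 + 0.5100·0.0000] = 4.7495
Node u (S = 78): V_u = e^(−0.07)·[0.4900·37.6564 + 0.5100·18.1564] = 25.8385
Node d (S = 61.75): V_d = e^(−0.07)·[0.4900·18.1564 + 0.5100·4.7495] = 10.5541
Node 0 (S = 65): V_0 = e^(−0.07)·[0.4900·25.8385 + 0.5100·10.5541] = 16.8241

$16.82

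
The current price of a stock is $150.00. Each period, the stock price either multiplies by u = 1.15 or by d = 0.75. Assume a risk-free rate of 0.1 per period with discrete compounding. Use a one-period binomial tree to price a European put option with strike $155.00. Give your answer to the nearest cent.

$4.83

Risk-neutral probability p = (1 + 0.1 − 0.75)/(1.15 − 0.75) = 0.3500/0.4000 = 0.8750
Terminal stock prices: S_u = 172.5, S_d = 112.5
Terminal payoffs (K − S): max(-17.5, 0) = 0, max(42.5, 0) = 42.5
Node 0 (S = 150): V_0 = 1/1.1·[0.8750·0.0000 + 0.1250·42.5000] = 4.8295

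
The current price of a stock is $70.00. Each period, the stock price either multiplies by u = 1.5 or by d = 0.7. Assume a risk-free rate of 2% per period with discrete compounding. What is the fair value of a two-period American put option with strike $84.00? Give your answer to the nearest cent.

$23.01

Risk-neutral probability p = (1 + 0.02 − 0.7)/(1.5 − 0.7) = 0.3200/0.8000 = 0.4000
Terminal stock prices: S_uu = 157.5, S_ud = 73.5, S_dd = 34.3
Terminal payoffs (K − S): max(-73.5, 0) = 0, max(10.5, 0) = 10.5, max(49.7, 0) = 49.7
Node u (S = 105): continuation = 1/1.02·[0.4000·0.0000 + 0.6000·10.5000] = 6.1765; exercise value = 0.0000 ≤ continuation, so V_u = 6.1765
Node d (S = 49): continuation = 1/1.02·[0.4000·10.5000 + 0.6000·49.7000] = 33.3529; exercise value = 35.0000 > continuation, so V_d = 35.0000 (exercise)
Node 0 (S = 70): continuation = 1/1.02·[0.4000·6.1765 + 0.6000·35.0000] = 23.0104; exercise value = 14.0000 ≤ continuation, so V_0 = 23.0104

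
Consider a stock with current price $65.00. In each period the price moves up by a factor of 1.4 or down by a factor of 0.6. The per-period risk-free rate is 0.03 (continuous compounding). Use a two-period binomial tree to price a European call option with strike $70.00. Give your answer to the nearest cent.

$15.65

Risk-neutral probability p = (e^0.03 − 0.6)/(1.4 − 0.6) = 0.4305/0.8000 = 0.5381
Terminal stock prices: S_uu = 127.4, S_ud = 54.6, S_dd = 23.4
Terminal payoffs (S − K): max(57.4, 0) = 57.4, max(-15.4, 0) = 0, max(-46.6, 0) = 0
Node u (S = 91): V_u = e^(−0.03)·[0.5381·57.4000 + 0.4619·0.0000] = 29.9723
Node d (S = 39): V_d = e^(−0.03)·[0.5381·0.0000 + 0.4619·0.0000] = 0.0000
Node 0 (S = 65): V_0 = e^(−0.03)·[0.5381·29.9723 + 0.4619·0.0000] = 15.6505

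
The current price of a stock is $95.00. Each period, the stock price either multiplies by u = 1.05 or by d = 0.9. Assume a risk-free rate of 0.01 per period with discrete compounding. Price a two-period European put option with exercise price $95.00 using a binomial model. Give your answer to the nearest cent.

$3.26

Risk-neutral probability p = (1 + 0.01 − 0.9)/(1.05 − 0.9) = 0.1100/0.1500 = 0.7333
Terminal stock prices: S_uu = 104.7, S_ud = 89.78, S_dd = 76.95
Terminal payoffs (K − S): max(-9.737, 0) = 0, max(5.225, 0) = 5.225, max(18.05, 0) = 18.05
Node u (S = 99.75): V_u = 1/1.01·[0.7333·0.0000 + 0.2667·5.2250] = 1.3795
Node d (S = 85.5): V_d = 1/1.01·[0.7333·5.2250 + 0.2667·18.0500] = 8.5594
Node 0 (S = 95): V_0 = 1/1.01·[0.7333·1.3795 + 0.2667·8.5594] = 3.2616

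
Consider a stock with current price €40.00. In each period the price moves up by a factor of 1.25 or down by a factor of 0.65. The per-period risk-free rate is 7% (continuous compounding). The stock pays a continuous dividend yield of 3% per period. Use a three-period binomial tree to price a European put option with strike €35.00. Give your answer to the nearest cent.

€3.50

Per-period risk-free factor R = e^0.07 = 1.0725; dividend-adjusted growth = e^(0.07−0.03) = 1.0408.
Risk-neutral probability p = (1.0408 − 0.65)/(1.25 − 0.65) = 0.3908/0.6000 = 0.6514
Terminal stock prices: S_uuu = 78.12, S_uud = 40.62, S_udd = 21.13, S_ddd = 10.98
Terminal payoffs (K − S): max(-43.12, 0) = 0, max(-5.625, 0) = 0, max(13.87, 0) = 13.87, max(24.02, 0) = 24.02
Node uu (S = 62.5): V_uu = e^(−0.07)·[0.6514·0.0000 + 0.3486·0.0000] = 0.0000
Node ud (S = 32.5): V_ud = e^(−0.07)·[0.6514·0.0000 + 0.3486·13.8750] = 4.5105
Node dd (S = 16.9): V_dd = e^(−0.07)·[0.6514·13.8750 + 0.3486·24.0150] = 16.2333
Node u (S = 50): V_u = e^(−0.07)·[0.6514·0.0000 + 0.3486·4.5105] = 1.4662
Node d (S = 26): V_d = e^(−0.07)·[0.6514·4.5105 + 0.3486·16.2333] = 8.0163
Node 0 (S = 40): V_0 = e^(−0.07)·[0.6514·1.4662 + 0.3486·8.0163] = 3.4964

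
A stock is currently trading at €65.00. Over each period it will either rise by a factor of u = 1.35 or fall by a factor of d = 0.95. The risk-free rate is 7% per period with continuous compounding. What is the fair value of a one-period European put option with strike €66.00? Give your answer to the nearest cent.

€2.75

Risk-neutral probability p = (e^0.07 − 0.95)/(1.35 − 0.95) = 0.1225/0.4000 = 0.3063
Terminal stock prices: S_u = 87.75, S_d = 61.75
Terminal payoffs (K − S): max(-21.75, 0) = 0, max(4.25, 0) = 4.25
Node 0 (S = 65): V_0 = e^(−0.07)·[0.3063·0.0000 + 0.6937·4.2500] = 2.7490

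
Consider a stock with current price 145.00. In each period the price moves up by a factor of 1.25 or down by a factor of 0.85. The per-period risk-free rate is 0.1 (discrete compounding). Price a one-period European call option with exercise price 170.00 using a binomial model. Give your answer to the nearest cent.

Risk-neutral probability p = (1 + 0.1 − 0.85)/(1.25 − 0.85) = 0.2500/0.4000 = 0.6250
Terminal stock prices: S_u = 181.2, S_d = 123.2
Terminal payoffs (S − K): max(11.25, 0) = 11.25, max(-46.75, 0) = 0
Node 0 (S = 145): V_0 = 1/1.1·[0.6250·11.2500 + 0.3750·0.0000] = 6.3920

6.39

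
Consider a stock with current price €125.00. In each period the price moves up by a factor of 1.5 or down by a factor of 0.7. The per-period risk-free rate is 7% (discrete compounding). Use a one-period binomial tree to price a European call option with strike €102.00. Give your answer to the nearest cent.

€36.96

Risk-neutral probability p = (1 + 0.07 − 0.7)/(1.5 − 0.7) = 0.3700/0.8000 = 0.4625
Terminal stock prices: S_u = 187.5, S_d = 87.5
Terminal payoffs (S − K): max(85.5, 0) = 85.5, max(-14.5, 0) = 0
Node 0 (S = 125): V_0 = 1/1.07·[0.4625·85.5000 + 0.5375·0.0000] = 36.9568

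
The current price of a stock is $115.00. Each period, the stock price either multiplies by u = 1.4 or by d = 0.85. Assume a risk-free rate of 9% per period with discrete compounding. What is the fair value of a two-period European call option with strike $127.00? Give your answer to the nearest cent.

$19.85

Risk-neutral probability p = (1 + 0.09 − 0.85)/(1.4 − 0.85) = 0.2400/0.5500 = 0.4364
Terminal stock prices: S_uu = 225.4, S_ud = 136.8, S_dd = 83.09
Terminal payoffs (S − K): max(98.4, 0) = 98.4, max(9.85, 0) = 9.85, max(-43.91, 0) = 0
Node u (S = 161): V_u = 1/1.09·[0.4364·98.4000 + 0.5636·9.8500] = 44.4862
Node d (S = 97.75): V_d = 1/1.09·[0.4364·9.8500 + 0.5636·0.0000] = 3.9433
Node 0 (S = 115): V_0 = 1/1.09·[0.4364·44.4862 + 0.5636·3.9433] = 19.8484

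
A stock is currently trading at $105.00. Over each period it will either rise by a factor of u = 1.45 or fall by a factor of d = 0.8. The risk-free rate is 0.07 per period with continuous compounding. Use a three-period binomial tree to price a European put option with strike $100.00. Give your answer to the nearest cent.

$8.22

Risk-neutral probability p = (e^0.07 − 0.8)/(1.45 − 0.8) = 0.2725/0.6500 = 0.4192
Terminal stock prices: S_uuu = 320.1, S_uud = 176.6, S_udd = 97.44, S_ddd = 53.76
Terminal payoffs (K − S): max(-220.1, 0) = 0, max(-76.61, 0) = 0, max(2.56, 0) = 2.56, max(46.24, 0) = 46.24
Node uu (S = 220.8): V_uu = e^(−0.07)·[0.4192·0.0000 + 0.5808·0.0000] = 0.0000
Node ud (S = 121.8): V_ud = e^(−0.07)·[0.4192·0.0000 + 0.5808·2.5600] = 1.3862
Node dd (S = 67.2): V_dd = e^(−0.07)·[0.4192·2.5600 + 0.5808·46.2400] = 26.0394
Node u (S = 152.2): V_u = e^(−0.07)·[0.4192·0.0000 + 0.5808·1.3862] = 0.7506
Node d (S = 84): V_d = e^(−0.07)·[0.4192·1.3862 + 0.5808·26.0394] = 14.6420
Node 0 (S = 105): V_0 = e^(−0.07)·[0.4192·0.7506 + 0.5808·14.6420] = 8.2220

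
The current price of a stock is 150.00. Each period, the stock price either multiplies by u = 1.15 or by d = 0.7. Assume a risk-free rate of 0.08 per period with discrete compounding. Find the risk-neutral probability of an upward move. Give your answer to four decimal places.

p = 0.8444

Risk-neutral probability p = (1 + 0.08 − 0.7)/(1.15 − 0.7) = 0.3800/0.4500 = 0.8444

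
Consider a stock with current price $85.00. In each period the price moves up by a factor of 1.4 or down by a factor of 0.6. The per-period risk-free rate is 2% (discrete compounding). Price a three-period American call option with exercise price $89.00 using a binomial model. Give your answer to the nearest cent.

Risk-neutral probability p = (1 + 0.02 − 0.6)/(1.4 − 0.6) = 0.4200/0.8000 = 0.5250
Terminal stock prices: S_uuu = 233.2, S_uud = 99.96, S_udd = 42.84, S_ddd = 18.36
Terminal payoffs (S − K): max(144.2, 0) = 144.2, max(10.96, 0) = 10.96, max(-46.16, 0) = 0, max(-70.64, 0) = 0
Node uu (S = 166.6): continuation = 1/1.02·[0.5250·144.2400 + 0.4750·10.9600] = 79.3451; exercise value = 77.6000 ≤ continuation, so V_uu = 79.3451
Node ud (S = 71.4): continuation = 1/1.02·[0.5250·10.9600 + 0.4750·0.0000] = 5.6412; exercise value = 0.0000 ≤ continuation, so V_ud = 5.6412
Node dd (S = 30.6): continuation = 1/1.02·[0.5250·0.0000 + 0.4750·0.0000] = 0.0000; exercise value = 0.0000 ≤ continuation, so V_dd = 0.0000
Node u (S = 119): continuation = 1/1.02·[0.5250·79.3451 + 0.4750·5.6412] = 43.4664; exercise value = 30.0000 ≤ continuation, so V_u = 43.4664
Node d (S = 51): continuation = 1/1.02·[0.5250·5.6412 + 0.4750·0.0000] = 2.9035; exercise value = 0.0000 ≤ continuation, so V_d = 2.9035
Node 0 (S = 85): continuation = 1/1.02·[0.5250·43.4664 + 0.4750·2.9035] = 23.7246; exercise value = 0.0000 ≤ continuation, so V_0 = 23.7246

$23.72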